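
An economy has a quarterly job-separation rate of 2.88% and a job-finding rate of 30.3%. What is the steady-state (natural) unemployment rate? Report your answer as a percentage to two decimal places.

At steady state the flows balance: s·E = f·U, so U/(E+U) = s/(s+f).
u* = 2.88 / (2.88 + 30.3) = 2.88 / 33.18 = 8.68%.

Steady-state unemployment rate ≈ 8.68%.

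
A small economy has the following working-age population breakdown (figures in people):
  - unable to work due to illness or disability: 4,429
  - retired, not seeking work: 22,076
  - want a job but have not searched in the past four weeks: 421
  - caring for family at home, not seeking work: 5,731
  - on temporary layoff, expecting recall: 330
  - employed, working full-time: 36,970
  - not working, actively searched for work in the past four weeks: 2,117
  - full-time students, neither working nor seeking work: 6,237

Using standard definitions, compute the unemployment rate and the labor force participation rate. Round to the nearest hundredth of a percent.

Unemployment rate ≈ 6.21%; labor force participation rate ≈ 50.33%.

Employed = 36,970.
Unemployed = 330 + 2,117 = 2,447 (jobless and actively searching, or on temporary layoff).
Labor force = 36,970 + 2,447 = 39,417.
Not in labor force = 4,429 + 22,076 + 421 + 5,731 + 6,237 = 38,894 (those not working and not actively searching are outside the labor force — including those who want a job but have given up searching).
Civilian working-age population = 39,417 + 38,894 = 78,311.
Unemployment rate = 2,447 / 39,417 = 6.21%.
Labor force participation rate = 39,417 / 78,311 = 50.33%.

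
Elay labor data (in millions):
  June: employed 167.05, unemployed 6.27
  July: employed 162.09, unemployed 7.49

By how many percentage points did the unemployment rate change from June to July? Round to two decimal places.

June: labor force = 167.05 + 6.27 = 173.32; u = 6.27/173.32 = 3.62%.
July: labor force = 162.09 + 7.49 = 169.58; u = 7.49/169.58 = 4.42%.
Change = 4.42% − 3.62% = +0.80 pp.

The unemployment rate changed by +0.80 percentage points.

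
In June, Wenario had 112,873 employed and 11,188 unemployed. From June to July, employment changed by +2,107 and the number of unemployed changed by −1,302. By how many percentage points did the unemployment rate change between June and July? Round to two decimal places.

The unemployment rate changed by −1.10 percentage points.

June: labor force = 112,873 + 11,188 = 124,061; u = 11,188/124,061 = 9.02%.
July: labor force = 114,980 + 9,886 = 124,866; u = 9,886/124,866 = 7.92%.
Change = 7.92% − 9.02% = −1.10 pp.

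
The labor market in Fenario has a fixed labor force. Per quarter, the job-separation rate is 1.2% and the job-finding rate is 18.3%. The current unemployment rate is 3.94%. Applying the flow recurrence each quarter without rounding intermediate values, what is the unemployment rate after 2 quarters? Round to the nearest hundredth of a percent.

Unemployment rate after two quarters ≈ 4.72%.

With a fixed labor force, u_{t+1} = u_t + s·(1−u_t) − f·u_t = u_t·(1−s−f) + s.
Here 1−s−f = 0.805 and s = 0.012.
u_1 = 0.039400 × 0.805 + 0.012 = 0.043717.
u_2 = 0.043717 × 0.805 + 0.012 = 0.047192.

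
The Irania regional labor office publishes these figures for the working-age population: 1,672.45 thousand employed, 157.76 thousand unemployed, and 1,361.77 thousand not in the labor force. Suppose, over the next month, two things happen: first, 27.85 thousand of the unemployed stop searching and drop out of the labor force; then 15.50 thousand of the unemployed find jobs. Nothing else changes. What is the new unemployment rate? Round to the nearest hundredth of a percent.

New unemployment rate ≈ 6.35%.

Initially, labor force = 1,672.45 + 157.76 = 1,830.21 thousand, so u = 157.76/1,830.21 = 8.62%.
After the first change, unemployed and labor force both fall by 27.85 → E = 1,672.45, U = 129.91, labor force = 1,802.36 thousand.
After the second change, unemployed falls and employed rises by 15.50; labor force unchanged → E = 1,687.95, U = 114.41, labor force = 1,802.36 thousand.
New unemployment rate = 114.41 / 1,802.36 = 6.35%.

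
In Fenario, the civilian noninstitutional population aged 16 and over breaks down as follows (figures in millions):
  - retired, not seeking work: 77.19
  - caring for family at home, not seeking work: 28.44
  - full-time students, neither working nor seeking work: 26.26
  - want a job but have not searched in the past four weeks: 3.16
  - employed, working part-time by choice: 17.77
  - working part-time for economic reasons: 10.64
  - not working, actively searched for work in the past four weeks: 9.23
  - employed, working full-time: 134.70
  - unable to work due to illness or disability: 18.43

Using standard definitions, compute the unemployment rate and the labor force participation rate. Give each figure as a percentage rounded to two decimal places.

Employed = 17.77 + 10.64 + 134.70 = 163.11 million (anyone who worked, including part-time for economic reasons, counts as employed).
Unemployed = 9.23 million.
Labor force = 163.11 + 9.23 = 172.34 million.
Not in labor force = 77.19 + 28.44 + 26.26 + 3.16 + 18.43 = 153.48 million (those not working and not actively searching are outside the labor force — including those who want a job but have given up searching).
Civilian working-age population = 172.34 + 153.48 = 325.82 million.
Unemployment rate = 9.23 / 172.34 = 5.36%.
Labor force participation rate = 172.34 / 325.82 = 52.89%.

Unemployment rate ≈ 5.36%; labor force participation rate ≈ 52.89%.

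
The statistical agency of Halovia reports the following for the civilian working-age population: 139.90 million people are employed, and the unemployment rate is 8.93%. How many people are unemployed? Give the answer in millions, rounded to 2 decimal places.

About 13.72 million are unemployed.

Let U be the number unemployed. The labor force is E + U, and U/(E+U) = 0.0893.
So U = 0.0893 × 139.90 / (1 − 0.0893) = 12.4931 / 0.9107 ≈ 13.72 million.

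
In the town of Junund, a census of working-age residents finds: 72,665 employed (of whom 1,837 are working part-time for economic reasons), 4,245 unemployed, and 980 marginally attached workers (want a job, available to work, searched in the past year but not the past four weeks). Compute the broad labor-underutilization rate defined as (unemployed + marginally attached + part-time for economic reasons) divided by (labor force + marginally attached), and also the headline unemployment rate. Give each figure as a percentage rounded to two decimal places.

Labor force = 72,665 + 4,245 = 76,910.
Numerator = 4,245 + 980 + 1,837 = 7,062.
Denominator = 76,910 + 980 = 77,890.
Broad rate = 7,062 / 77,890 = 9.07%.
Headline unemployment rate = 4,245 / 76,910 = 5.52%.

Broad underutilization rate ≈ 9.07%; headline unemployment rate ≈ 5.52%.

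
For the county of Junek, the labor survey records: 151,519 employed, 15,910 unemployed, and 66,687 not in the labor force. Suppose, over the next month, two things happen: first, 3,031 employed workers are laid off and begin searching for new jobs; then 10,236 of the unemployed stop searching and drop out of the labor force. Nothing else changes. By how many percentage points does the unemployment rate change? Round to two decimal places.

Initially, labor force = 151,519 + 15,910 = 167,429, so u = 15,910/167,429 = 9.50%.
After the first change, employed falls and unemployed rises by 3,031; labor force unchanged → E = 148,488, U = 18,941, labor force = 167,429.
After the second change, unemployed and labor force both fall by 10,236 → E = 148,488, U = 8,705, labor force = 157,193.
New unemployment rate = 8,705 / 157,193 = 5.54%.
Change = 5.54% − 9.50% = −3.96 percentage points.

The unemployment rate changes by −3.96 percentage points.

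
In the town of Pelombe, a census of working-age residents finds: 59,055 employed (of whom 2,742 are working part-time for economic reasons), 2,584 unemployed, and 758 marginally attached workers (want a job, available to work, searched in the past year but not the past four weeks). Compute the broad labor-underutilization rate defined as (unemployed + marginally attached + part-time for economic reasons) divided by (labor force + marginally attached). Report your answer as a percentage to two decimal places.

Labor force = 59,055 + 2,584 = 61,639.
Numerator = 2,584 + 758 + 2,742 = 6,084.
Denominator = 61,639 + 758 = 62,397.
Broad rate = 6,084 / 62,397 = 9.75%.

Broad underutilization rate ≈ 9.75%.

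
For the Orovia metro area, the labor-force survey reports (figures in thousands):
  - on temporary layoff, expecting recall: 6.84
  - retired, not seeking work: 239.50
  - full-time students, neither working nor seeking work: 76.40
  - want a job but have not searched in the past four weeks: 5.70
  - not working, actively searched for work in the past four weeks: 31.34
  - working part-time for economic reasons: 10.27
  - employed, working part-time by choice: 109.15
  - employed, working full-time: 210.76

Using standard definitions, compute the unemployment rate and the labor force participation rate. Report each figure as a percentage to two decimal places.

Unemployment rate ≈ 10.36%; labor force participation rate ≈ 53.39%.

Employed = 10.27 + 109.15 + 210.76 = 330.18 thousand (anyone who worked, including part-time for economic reasons, counts as employed).
Unemployed = 6.84 + 31.34 = 38.18 thousand (jobless and actively searching, or on temporary layoff).
Labor force = 330.18 + 38.18 = 368.36 thousand.
Not in labor force = 239.50 + 76.40 + 5.70 = 321.60 thousand (those not working and not actively searching are outside the labor force — including those who want a job but have given up searching).
Civilian working-age population = 368.36 + 321.60 = 689.96 thousand.
Unemployment rate = 38.18 / 368.36 = 10.36%.
Labor force participation rate = 368.36 / 689.96 = 53.39%.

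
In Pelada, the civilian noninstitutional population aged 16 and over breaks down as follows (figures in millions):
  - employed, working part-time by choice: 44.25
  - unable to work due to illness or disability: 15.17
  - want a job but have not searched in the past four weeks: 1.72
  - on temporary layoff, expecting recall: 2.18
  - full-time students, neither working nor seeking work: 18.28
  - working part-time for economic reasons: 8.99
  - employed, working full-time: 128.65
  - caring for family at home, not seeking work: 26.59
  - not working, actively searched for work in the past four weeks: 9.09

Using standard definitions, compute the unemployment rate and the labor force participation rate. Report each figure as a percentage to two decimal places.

Employed = 44.25 + 8.99 + 128.65 = 181.89 million (anyone who worked, including part-time for economic reasons, counts as employed).
Unemployed = 2.18 + 9.09 = 11.27 million (jobless and actively searching, or on temporary layoff).
Labor force = 181.89 + 11.27 = 193.16 million.
Not in labor force = 15.17 + 1.72 + 18.28 + 26.59 = 61.76 million (those not working and not actively searching are outside the labor force — including those who want a job but have given up searching).
Civilian working-age population = 193.16 + 61.76 = 254.92 million.
Unemployment rate = 11.27 / 193.16 = 5.83%.
Labor force participation rate = 193.16 / 254.92 = 75.77%.

Unemployment rate ≈ 5.83%; labor force participation rate ≈ 75.77%.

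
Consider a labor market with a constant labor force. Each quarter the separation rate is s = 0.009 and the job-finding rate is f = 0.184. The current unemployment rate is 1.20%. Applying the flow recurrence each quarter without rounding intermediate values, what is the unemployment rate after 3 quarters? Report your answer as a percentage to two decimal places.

With a fixed labor force, u_{t+1} = u_t + s·(1−u_t) − f·u_t = u_t·(1−s−f) + s.
Here 1−s−f = 0.807 and s = 0.009.
u_1 = 0.012000 × 0.807 + 0.009 = 0.018684.
u_2 = 0.018684 × 0.807 + 0.009 = 0.024078.
u_3 = 0.024078 × 0.807 + 0.009 = 0.028431.

Unemployment rate after three quarters ≈ 2.84%.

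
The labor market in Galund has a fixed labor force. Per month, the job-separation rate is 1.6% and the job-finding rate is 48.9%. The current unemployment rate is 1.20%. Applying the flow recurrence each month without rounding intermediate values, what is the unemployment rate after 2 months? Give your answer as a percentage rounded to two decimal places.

Unemployment rate after two months ≈ 2.69%.

With a fixed labor force, u_{t+1} = u_t + s·(1−u_t) − f·u_t = u_t·(1−s−f) + s.
Here 1−s−f = 0.495 and s = 0.016.
u_1 = 0.012000 × 0.495 + 0.016 = 0.021940.
u_2 = 0.021940 × 0.495 + 0.016 = 0.026860.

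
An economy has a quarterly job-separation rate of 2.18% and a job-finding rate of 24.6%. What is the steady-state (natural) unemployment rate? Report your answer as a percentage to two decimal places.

At steady state the flows balance: s·E = f·U, so U/(E+U) = s/(s+f).
u* = 2.18 / (2.18 + 24.6) = 2.18 / 26.78 = 8.14%.

Steady-state unemployment rate ≈ 8.14%.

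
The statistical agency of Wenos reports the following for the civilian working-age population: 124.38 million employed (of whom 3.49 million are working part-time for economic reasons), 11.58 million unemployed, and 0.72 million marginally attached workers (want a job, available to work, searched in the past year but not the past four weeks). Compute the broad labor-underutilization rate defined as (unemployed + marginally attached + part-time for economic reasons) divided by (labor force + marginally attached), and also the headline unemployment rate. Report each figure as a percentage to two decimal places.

Broad underutilization rate ≈ 11.55%; headline unemployment rate ≈ 8.52%.

Labor force = 124.38 + 11.58 = 135.96 million.
Numerator = 11.58 + 0.72 + 3.49 = 15.79 million.
Denominator = 135.96 + 0.72 = 136.68 million.
Broad rate = 15.79 / 136.68 = 11.55%.
Headline unemployment rate = 11.58 / 135.96 = 8.52%.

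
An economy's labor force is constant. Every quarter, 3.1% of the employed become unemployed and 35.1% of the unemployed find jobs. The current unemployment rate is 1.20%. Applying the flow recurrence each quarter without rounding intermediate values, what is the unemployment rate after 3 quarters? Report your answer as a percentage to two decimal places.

With a fixed labor force, u_{t+1} = u_t + s·(1−u_t) − f·u_t = u_t·(1−s−f) + s.
Here 1−s−f = 0.618 and s = 0.031.
u_1 = 0.012000 × 0.618 + 0.031 = 0.038416.
u_2 = 0.038416 × 0.618 + 0.031 = 0.054741.
u_3 = 0.054741 × 0.618 + 0.031 = 0.064830.

Unemployment rate after three quarters ≈ 6.48%.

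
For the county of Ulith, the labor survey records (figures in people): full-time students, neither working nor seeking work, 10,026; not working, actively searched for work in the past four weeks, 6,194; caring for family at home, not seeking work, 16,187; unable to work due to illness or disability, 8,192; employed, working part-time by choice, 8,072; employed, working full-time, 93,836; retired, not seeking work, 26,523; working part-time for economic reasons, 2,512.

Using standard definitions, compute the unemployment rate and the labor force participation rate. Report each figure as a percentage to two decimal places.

Employed = 8,072 + 93,836 + 2,512 = 104,420 (anyone who worked, including part-time for economic reasons, counts as employed).
Unemployed = 6,194.
Labor force = 104,420 + 6,194 = 110,614.
Not in labor force = 10,026 + 16,187 + 8,192 + 26,523 = 60,928 (those not working and not actively searching are outside the labor force).
Civilian working-age population = 110,614 + 60,928 = 171,542.
Unemployment rate = 6,194 / 110,614 = 5.60%.
Labor force participation rate = 110,614 / 171,542 = 64.48%.

Unemployment rate ≈ 5.60%; labor force participation rate ≈ 64.48%.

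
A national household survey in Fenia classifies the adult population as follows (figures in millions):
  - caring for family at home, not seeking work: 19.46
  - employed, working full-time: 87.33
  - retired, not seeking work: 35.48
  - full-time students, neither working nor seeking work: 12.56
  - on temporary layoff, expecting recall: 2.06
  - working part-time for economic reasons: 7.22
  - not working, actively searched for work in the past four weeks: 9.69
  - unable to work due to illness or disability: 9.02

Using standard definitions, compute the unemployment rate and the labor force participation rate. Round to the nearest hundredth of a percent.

Employed = 87.33 + 7.22 = 94.55 million (anyone who worked, including part-time for economic reasons, counts as employed).
Unemployed = 2.06 + 9.69 = 11.75 million (jobless and actively searching, or on temporary layoff).
Labor force = 94.55 + 11.75 = 106.30 million.
Not in labor force = 19.46 + 35.48 + 12.56 + 9.02 = 76.52 million (those not working and not actively searching are outside the labor force).
Civilian working-age population = 106.30 + 76.52 = 182.82 million.
Unemployment rate = 11.75 / 106.30 = 11.05%.
Labor force participation rate = 106.30 / 182.82 = 58.14%.

Unemployment rate ≈ 11.05%; labor force participation rate ≈ 58.14%.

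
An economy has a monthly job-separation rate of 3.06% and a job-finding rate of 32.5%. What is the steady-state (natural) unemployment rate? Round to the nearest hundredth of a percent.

Steady-state unemployment rate ≈ 8.61%.

At steady state the flows balance: s·E = f·U, so U/(E+U) = s/(s+f).
u* = 3.06 / (3.06 + 32.5) = 3.06 / 35.56 = 8.61%.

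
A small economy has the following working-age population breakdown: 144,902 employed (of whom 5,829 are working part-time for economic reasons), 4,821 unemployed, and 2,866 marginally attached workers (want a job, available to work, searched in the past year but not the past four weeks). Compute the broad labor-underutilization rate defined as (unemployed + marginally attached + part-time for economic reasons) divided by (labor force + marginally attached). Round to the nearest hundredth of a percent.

Broad underutilization rate ≈ 8.86%.

Labor force = 144,902 + 4,821 = 149,723.
Numerator = 4,821 + 2,866 + 5,829 = 13,516.
Denominator = 149,723 + 2,866 = 152,589.
Broad rate = 13,516 / 152,589 = 8.86%.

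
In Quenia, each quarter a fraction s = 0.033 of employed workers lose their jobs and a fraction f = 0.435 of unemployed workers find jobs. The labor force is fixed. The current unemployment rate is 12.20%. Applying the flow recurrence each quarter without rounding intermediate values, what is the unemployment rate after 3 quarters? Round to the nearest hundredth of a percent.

Unemployment rate after three quarters ≈ 7.83%.

With a fixed labor force, u_{t+1} = u_t + s·(1−u_t) − f·u_t = u_t·(1−s−f) + s.
Here 1−s−f = 0.532 and s = 0.033.
u_1 = 0.122000 × 0.532 + 0.033 = 0.097904.
u_2 = 0.097904 × 0.532 + 0.033 = 0.085085.
u_3 = 0.085085 × 0.532 + 0.033 = 0.078265.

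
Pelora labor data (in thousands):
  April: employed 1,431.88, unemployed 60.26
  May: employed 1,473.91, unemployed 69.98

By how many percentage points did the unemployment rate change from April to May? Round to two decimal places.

The unemployment rate changed by +0.49 percentage points.

April: labor force = 1,431.88 + 60.26 = 1,492.14; u = 60.26/1,492.14 = 4.04%.
May: labor force = 1,473.91 + 69.98 = 1,543.89; u = 69.98/1,543.89 = 4.53%.
Change = 4.53% − 4.04% = +0.49 pp.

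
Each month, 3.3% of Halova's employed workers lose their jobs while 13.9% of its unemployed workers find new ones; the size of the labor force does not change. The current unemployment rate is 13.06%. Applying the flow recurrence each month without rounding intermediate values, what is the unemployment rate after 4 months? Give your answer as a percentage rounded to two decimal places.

With a fixed labor force, u_{t+1} = u_t + s·(1−u_t) − f·u_t = u_t·(1−s−f) + s.
Here 1−s−f = 0.828 and s = 0.033.
u_1 = 0.130600 × 0.828 + 0.033 = 0.141137.
u_2 = 0.141137 × 0.828 + 0.033 = 0.149861.
u_3 = 0.149861 × 0.828 + 0.033 = 0.157085.
u_4 = 0.157085 × 0.828 + 0.033 = 0.163066.

Unemployment rate after four months ≈ 16.31%.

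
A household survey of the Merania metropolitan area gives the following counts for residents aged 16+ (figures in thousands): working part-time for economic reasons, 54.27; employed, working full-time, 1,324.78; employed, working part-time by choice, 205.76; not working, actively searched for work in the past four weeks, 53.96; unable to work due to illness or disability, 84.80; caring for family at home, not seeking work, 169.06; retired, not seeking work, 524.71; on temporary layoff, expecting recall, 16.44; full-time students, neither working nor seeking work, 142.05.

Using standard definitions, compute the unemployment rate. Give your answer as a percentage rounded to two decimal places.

Employed = 54.27 + 1,324.78 + 205.76 = 1,584.81 thousand (anyone who worked, including part-time for economic reasons, counts as employed).
Unemployed = 53.96 + 16.44 = 70.40 thousand (jobless and actively searching, or on temporary layoff).
Labor force = 1,584.81 + 70.40 = 1,655.21 thousand.
Unemployment rate = 70.40 / 1,655.21 = 4.25%.

Unemployment rate ≈ 4.25%.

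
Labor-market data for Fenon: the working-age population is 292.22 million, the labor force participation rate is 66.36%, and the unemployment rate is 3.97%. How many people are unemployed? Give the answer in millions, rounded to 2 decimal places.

Labor force = 0.6636 × 292.22 = 193.92 million.
Unemployed = 0.0397 × 193.92 ≈ 7.70 million.

About 7.70 million are unemployed.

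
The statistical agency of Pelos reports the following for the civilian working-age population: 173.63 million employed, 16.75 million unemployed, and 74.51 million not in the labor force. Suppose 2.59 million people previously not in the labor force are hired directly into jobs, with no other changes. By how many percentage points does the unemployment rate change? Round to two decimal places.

The unemployment rate changes by −0.12 percentage points.

Initially, labor force = 173.63 + 16.75 = 190.38 million, so u = 16.75/190.38 = 8.80%.
After the change, employed and labor force both rise by 2.59; unemployed unchanged → E = 176.22, U = 16.75, labor force = 192.97 million.
New unemployment rate = 16.75 / 192.97 = 8.68%.
Change = 8.68% − 8.80% = −0.12 percentage points.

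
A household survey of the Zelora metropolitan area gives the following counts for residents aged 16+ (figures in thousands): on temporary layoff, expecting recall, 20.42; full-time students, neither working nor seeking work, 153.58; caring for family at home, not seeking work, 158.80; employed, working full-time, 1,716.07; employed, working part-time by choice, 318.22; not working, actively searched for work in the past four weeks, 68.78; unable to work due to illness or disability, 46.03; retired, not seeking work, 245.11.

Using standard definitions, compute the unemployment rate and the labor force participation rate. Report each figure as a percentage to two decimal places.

Employed = 1,716.07 + 318.22 = 2,034.29 thousand.
Unemployed = 20.42 + 68.78 = 89.20 thousand (jobless and actively searching, or on temporary layoff).
Labor force = 2,034.29 + 89.20 = 2,123.49 thousand.
Not in labor force = 153.58 + 158.80 + 46.03 + 245.11 = 603.52 thousand (those not working and not actively searching are outside the labor force).
Civilian working-age population = 2,123.49 + 603.52 = 2,727.01 thousand.
Unemployment rate = 89.20 / 2,123.49 = 4.20%.
Labor force participation rate = 2,123.49 / 2,727.01 = 77.87%.

Unemployment rate ≈ 4.20%; labor force participation rate ≈ 77.87%.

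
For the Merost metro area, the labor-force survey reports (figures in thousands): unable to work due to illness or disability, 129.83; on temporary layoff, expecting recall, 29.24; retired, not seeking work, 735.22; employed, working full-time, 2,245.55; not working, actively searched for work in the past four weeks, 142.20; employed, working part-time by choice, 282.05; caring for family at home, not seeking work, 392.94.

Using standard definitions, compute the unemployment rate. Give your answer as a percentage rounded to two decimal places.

Employed = 2,245.55 + 282.05 = 2,527.60 thousand.
Unemployed = 29.24 + 142.20 = 171.44 thousand (jobless and actively searching, or on temporary layoff).
Labor force = 2,527.60 + 171.44 = 2,699.04 thousand.
Unemployment rate = 171.44 / 2,699.04 = 6.35%.

Unemployment rate ≈ 6.35%.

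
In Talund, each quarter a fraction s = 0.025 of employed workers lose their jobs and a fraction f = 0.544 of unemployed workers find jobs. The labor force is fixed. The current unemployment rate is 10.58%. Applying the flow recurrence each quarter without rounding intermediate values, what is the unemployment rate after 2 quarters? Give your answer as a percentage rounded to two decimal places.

With a fixed labor force, u_{t+1} = u_t + s·(1−u_t) − f·u_t = u_t·(1−s−f) + s.
Here 1−s−f = 0.431 and s = 0.025.
u_1 = 0.105800 × 0.431 + 0.025 = 0.070600.
u_2 = 0.070600 × 0.431 + 0.025 = 0.055429.

Unemployment rate after two quarters ≈ 5.54%.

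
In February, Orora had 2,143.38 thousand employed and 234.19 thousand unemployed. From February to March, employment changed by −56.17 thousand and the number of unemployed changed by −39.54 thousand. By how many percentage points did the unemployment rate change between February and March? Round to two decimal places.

The unemployment rate changed by −1.32 percentage points.

February: labor force = 2,143.38 + 234.19 = 2,377.57; u = 234.19/2,377.57 = 9.85%.
March: labor force = 2,087.21 + 194.65 = 2,281.86; u = 194.65/2,281.86 = 8.53%.
Change = 8.53% − 9.85% = −1.32 pp.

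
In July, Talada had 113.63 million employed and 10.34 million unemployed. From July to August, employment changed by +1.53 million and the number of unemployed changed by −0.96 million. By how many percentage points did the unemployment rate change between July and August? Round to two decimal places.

July: labor force = 113.63 + 10.34 = 123.97; u = 10.34/123.97 = 8.34%.
August: labor force = 115.16 + 9.38 = 124.54; u = 9.38/124.54 = 7.53%.
Change = 7.53% − 8.34% = −0.81 pp.

The unemployment rate changed by −0.81 percentage points.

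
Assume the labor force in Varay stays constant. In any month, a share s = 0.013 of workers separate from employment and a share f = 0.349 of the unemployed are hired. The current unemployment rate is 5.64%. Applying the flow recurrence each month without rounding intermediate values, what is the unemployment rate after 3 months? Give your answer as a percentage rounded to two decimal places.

With a fixed labor force, u_{t+1} = u_t + s·(1−u_t) − f·u_t = u_t·(1−s−f) + s.
Here 1−s−f = 0.638 and s = 0.013.
u_1 = 0.056400 × 0.638 + 0.013 = 0.048983.
u_2 = 0.048983 × 0.638 + 0.013 = 0.044251.
u_3 = 0.044251 × 0.638 + 0.013 = 0.041232.

Unemployment rate after three months ≈ 4.12%.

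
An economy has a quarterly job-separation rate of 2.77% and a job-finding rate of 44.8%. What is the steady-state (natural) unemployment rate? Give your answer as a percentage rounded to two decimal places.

Steady-state unemployment rate ≈ 5.82%.

At steady state the flows balance: s·E = f·U, so U/(E+U) = s/(s+f).
u* = 2.77 / (2.77 + 44.8) = 2.77 / 47.57 = 5.82%.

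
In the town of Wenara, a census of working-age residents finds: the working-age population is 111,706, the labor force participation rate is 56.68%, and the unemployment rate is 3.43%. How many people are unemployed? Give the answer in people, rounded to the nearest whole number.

About 2,172 are unemployed.

Labor force = 0.5668 × 111,706 = 63,315.
Unemployed = 0.0343 × 63,315 ≈ 2,172.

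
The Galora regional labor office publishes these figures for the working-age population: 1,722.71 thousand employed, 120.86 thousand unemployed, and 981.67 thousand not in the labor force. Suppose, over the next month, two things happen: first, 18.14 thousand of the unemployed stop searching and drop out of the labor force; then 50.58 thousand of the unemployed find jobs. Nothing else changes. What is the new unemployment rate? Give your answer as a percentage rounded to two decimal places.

New unemployment rate ≈ 2.86%.

Initially, labor force = 1,722.71 + 120.86 = 1,843.57 thousand, so u = 120.86/1,843.57 = 6.56%.
After the first change, unemployed and labor force both fall by 18.14 → E = 1,722.71, U = 102.72, labor force = 1,825.43 thousand.
After the second change, unemployed falls and employed rises by 50.58; labor force unchanged → E = 1,773.29, U = 52.14, labor force = 1,825.43 thousand.
New unemployment rate = 52.14 / 1,825.43 = 2.86%.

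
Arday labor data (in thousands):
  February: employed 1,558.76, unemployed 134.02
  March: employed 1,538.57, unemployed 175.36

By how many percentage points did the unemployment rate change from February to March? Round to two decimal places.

February: labor force = 1,558.76 + 134.02 = 1,692.78; u = 134.02/1,692.78 = 7.92%.
March: labor force = 1,538.57 + 175.36 = 1,713.93; u = 175.36/1,713.93 = 10.23%.
Change = 10.23% − 7.92% = +2.31 pp.

The unemployment rate changed by +2.31 percentage points.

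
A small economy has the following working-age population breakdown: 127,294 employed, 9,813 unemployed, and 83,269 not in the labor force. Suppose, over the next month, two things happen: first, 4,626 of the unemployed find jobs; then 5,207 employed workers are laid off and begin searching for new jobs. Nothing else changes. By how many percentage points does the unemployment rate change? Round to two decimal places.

The unemployment rate changes by +0.42 percentage points.

Initially, labor force = 127,294 + 9,813 = 137,107, so u = 9,813/137,107 = 7.16%.
After the first change, unemployed falls and employed rises by 4,626; labor force unchanged → E = 131,920, U = 5,187, labor force = 137,107.
After the second change, employed falls and unemployed rises by 5,207; labor force unchanged → E = 126,713, U = 10,394, labor force = 137,107.
New unemployment rate = 10,394 / 137,107 = 7.58%.
Change = 7.58% − 7.16% = +0.42 percentage points.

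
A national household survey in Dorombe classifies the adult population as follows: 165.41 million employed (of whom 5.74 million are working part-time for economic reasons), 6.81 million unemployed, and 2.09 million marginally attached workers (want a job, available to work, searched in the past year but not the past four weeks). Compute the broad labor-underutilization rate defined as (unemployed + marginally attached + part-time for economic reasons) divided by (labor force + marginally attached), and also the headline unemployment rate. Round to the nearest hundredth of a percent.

Labor force = 165.41 + 6.81 = 172.22 million.
Numerator = 6.81 + 2.09 + 5.74 = 14.64 million.
Denominator = 172.22 + 2.09 = 174.31 million.
Broad rate = 14.64 / 174.31 = 8.40%.
Headline unemployment rate = 6.81 / 172.22 = 3.95%.

Broad underutilization rate ≈ 8.40%; headline unemployment rate ≈ 3.95%.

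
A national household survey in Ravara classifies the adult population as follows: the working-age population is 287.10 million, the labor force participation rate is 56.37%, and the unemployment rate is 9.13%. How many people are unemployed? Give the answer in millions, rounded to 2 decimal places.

Labor force = 0.5637 × 287.10 = 161.84 million.
Unemployed = 0.0913 × 161.84 ≈ 14.78 million.

About 14.78 million are unemployed.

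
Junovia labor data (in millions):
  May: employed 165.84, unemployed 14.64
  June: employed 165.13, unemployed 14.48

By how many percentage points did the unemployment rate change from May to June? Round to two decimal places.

The unemployment rate changed by −0.05 percentage points.

May: labor force = 165.84 + 14.64 = 180.48; u = 14.64/180.48 = 8.11%.
June: labor force = 165.13 + 14.48 = 179.61; u = 14.48/179.61 = 8.06%.
Change = 8.06% − 8.11% = −0.05 pp.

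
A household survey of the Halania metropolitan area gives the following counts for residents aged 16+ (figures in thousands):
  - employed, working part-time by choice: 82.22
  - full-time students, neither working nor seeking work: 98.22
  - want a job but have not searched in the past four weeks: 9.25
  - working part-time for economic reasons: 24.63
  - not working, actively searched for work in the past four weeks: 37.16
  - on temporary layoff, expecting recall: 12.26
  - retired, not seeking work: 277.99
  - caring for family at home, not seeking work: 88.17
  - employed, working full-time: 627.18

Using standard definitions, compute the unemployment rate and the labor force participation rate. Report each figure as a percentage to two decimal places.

Employed = 82.22 + 24.63 + 627.18 = 734.03 thousand (anyone who worked, including part-time for economic reasons, counts as employed).
Unemployed = 37.16 + 12.26 = 49.42 thousand (jobless and actively searching, or on temporary layoff).
Labor force = 734.03 + 49.42 = 783.45 thousand.
Not in labor force = 98.22 + 9.25 + 277.99 + 88.17 = 473.63 thousand (those not working and not actively searching are outside the labor force — including those who want a job but have given up searching).
Civilian working-age population = 783.45 + 473.63 = 1,257.08 thousand.
Unemployment rate = 49.42 / 783.45 = 6.31%.
Labor force participation rate = 783.45 / 1,257.08 = 62.32%.

Unemployment rate ≈ 6.31%; labor force participation rate ≈ 62.32%.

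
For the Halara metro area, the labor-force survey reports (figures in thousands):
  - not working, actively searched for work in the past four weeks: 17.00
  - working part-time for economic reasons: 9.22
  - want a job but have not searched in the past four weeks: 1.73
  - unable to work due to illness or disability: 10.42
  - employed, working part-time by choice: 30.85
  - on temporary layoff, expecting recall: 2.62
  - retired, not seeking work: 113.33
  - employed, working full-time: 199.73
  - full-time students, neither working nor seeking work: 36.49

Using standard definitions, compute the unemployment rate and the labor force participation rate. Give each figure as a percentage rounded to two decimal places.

Unemployment rate ≈ 7.56%; labor force participation rate ≈ 61.56%.

Employed = 9.22 + 30.85 + 199.73 = 239.80 thousand (anyone who worked, including part-time for economic reasons, counts as employed).
Unemployed = 17.00 + 2.62 = 19.62 thousand (jobless and actively searching, or on temporary layoff).
Labor force = 239.80 + 19.62 = 259.42 thousand.
Not in labor force = 1.73 + 10.42 + 113.33 + 36.49 = 161.97 thousand (those not working and not actively searching are outside the labor force — including those who want a job but have given up searching).
Civilian working-age population = 259.42 + 161.97 = 421.39 thousand.
Unemployment rate = 19.62 / 259.42 = 7.56%.
Labor force participation rate = 259.42 / 421.39 = 61.56%.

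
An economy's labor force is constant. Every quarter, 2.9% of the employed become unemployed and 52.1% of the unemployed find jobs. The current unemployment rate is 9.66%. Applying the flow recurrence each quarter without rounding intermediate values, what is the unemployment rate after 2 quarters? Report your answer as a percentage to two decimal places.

Unemployment rate after two quarters ≈ 6.16%.

With a fixed labor force, u_{t+1} = u_t + s·(1−u_t) − f·u_t = u_t·(1−s−f) + s.
Here 1−s−f = 0.450 and s = 0.029.
u_1 = 0.096600 × 0.450 + 0.029 = 0.072470.
u_2 = 0.072470 × 0.450 + 0.029 = 0.061611.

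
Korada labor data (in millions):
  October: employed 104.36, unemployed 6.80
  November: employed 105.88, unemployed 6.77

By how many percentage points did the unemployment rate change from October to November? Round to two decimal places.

October: labor force = 104.36 + 6.80 = 111.16; u = 6.80/111.16 = 6.12%.
November: labor force = 105.88 + 6.77 = 112.65; u = 6.77/112.65 = 6.01%.
Change = 6.01% − 6.12% = −0.11 pp.

The unemployment rate changed by −0.11 percentage points.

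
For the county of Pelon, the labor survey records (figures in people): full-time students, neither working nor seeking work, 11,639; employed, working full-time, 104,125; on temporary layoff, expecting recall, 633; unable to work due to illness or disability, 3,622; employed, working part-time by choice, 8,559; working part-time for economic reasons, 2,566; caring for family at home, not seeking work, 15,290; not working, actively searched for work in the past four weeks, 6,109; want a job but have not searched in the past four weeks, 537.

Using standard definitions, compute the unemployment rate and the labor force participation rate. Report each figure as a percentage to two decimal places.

Employed = 104,125 + 8,559 + 2,566 = 115,250 (anyone who worked, including part-time for economic reasons, counts as employed).
Unemployed = 633 + 6,109 = 6,742 (jobless and actively searching, or on temporary layoff).
Labor force = 115,250 + 6,742 = 121,992.
Not in labor force = 11,639 + 3,622 + 15,290 + 537 = 31,088 (those not working and not actively searching are outside the labor force — including those who want a job but have given up searching).
Civilian working-age population = 121,992 + 31,088 = 153,080.
Unemployment rate = 6,742 / 121,992 = 5.53%.
Labor force participation rate = 121,992 / 153,080 = 79.69%.

Unemployment rate ≈ 5.53%; labor force participation rate ≈ 79.69%.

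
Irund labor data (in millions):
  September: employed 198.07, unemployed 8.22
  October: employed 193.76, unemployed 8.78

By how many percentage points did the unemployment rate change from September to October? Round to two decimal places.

September: labor force = 198.07 + 8.22 = 206.29; u = 8.22/206.29 = 3.98%.
October: labor force = 193.76 + 8.78 = 202.54; u = 8.78/202.54 = 4.33%.
Change = 4.33% − 3.98% = +0.35 pp.

The unemployment rate changed by +0.35 percentage points.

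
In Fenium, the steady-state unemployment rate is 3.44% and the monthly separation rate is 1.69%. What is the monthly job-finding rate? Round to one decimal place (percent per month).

From u* = s/(s+f): f = s·(1−u)/u.
f = 1.69 × (1 − 0.0344) / 0.0344 = 1.6319 / 0.0344 ≈ 47.4% per month.

Job-finding rate ≈ 47.4% per month.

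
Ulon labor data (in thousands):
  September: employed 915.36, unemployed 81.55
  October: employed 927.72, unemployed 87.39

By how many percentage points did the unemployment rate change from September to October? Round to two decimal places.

The unemployment rate changed by +0.43 percentage points.

September: labor force = 915.36 + 81.55 = 996.91; u = 81.55/996.91 = 8.18%.
October: labor force = 927.72 + 87.39 = 1,015.11; u = 87.39/1,015.11 = 8.61%.
Change = 8.61% − 8.18% = +0.43 pp.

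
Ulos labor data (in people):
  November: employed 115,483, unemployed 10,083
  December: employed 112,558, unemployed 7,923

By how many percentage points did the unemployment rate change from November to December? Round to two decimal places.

November: labor force = 115,483 + 10,083 = 125,566; u = 10,083/125,566 = 8.03%.
December: labor force = 112,558 + 7,923 = 120,481; u = 7,923/120,481 = 6.58%.
Change = 6.58% − 8.03% = −1.45 pp.

The unemployment rate changed by −1.45 percentage points.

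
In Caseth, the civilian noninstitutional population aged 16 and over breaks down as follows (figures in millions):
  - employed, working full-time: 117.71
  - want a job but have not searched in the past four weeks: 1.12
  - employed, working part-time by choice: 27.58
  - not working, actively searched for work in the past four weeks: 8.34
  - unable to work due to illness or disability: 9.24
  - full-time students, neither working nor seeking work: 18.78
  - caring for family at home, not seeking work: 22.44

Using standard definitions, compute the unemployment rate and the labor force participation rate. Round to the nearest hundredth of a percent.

Unemployment rate ≈ 5.43%; labor force participation rate ≈ 74.86%.

Employed = 117.71 + 27.58 = 145.29 million.
Unemployed = 8.34 million.
Labor force = 145.29 + 8.34 = 153.63 million.
Not in labor force = 1.12 + 9.24 + 18.78 + 22.44 = 51.58 million (those not working and not actively searching are outside the labor force — including those who want a job but have given up searching).
Civilian working-age population = 153.63 + 51.58 = 205.21 million.
Unemployment rate = 8.34 / 153.63 = 5.43%.
Labor force participation rate = 153.63 / 205.21 = 74.86%.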